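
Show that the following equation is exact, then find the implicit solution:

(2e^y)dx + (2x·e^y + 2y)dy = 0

Verify exactness: ∂M/∂y = ∂N/∂x ✓
Find F(x,y) such that ∂F/∂x = M, ∂F/∂y = N
Solution: 2x·e^y + y² = C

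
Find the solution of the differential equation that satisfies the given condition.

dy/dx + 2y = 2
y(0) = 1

General solution: y = 1 + Ce^(-2x)
Applying y(0) = 1: C = 1 - 1 = 0
Particular solution: y = 1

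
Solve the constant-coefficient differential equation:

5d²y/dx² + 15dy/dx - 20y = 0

Characteristic equation: 5r² + 15r - 20 = 0
Divide by 5: r² + 3r - 4 = 0
Roots: r = 1, -4 (distinct real)
General solution: y = C₁e^x + C₂e^(-4x)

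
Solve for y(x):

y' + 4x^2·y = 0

Using integrating factor method:

General solution: y = Ce^(-4x^3/3)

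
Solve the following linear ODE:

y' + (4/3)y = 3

Using integrating factor method:

General solution: y = 9/4 + Ce^(-4x/3)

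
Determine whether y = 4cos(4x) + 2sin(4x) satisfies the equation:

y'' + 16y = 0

Verification:
y'' = -64cos(4x) - 32sin(4x)
y'' + 16y = 0 ✓

Yes, it is a solution.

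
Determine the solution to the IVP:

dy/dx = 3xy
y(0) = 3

General solution: y = Ce^(3x²/2)
Applying IC y(0) = 3:
Particular solution: y = 3e^(3x²/2)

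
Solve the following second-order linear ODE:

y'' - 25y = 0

Characteristic equation: r² - 25 = 0
Roots: r = 5, -5 (distinct real)
General solution: y = C₁e^(5x) + C₂e^(-5x)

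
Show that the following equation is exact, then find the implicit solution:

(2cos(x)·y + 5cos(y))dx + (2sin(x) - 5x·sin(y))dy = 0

Verify exactness: ∂M/∂y = ∂N/∂x ✓
Find F(x,y) such that ∂F/∂x = M, ∂F/∂y = N
Solution: 2sin(x)·y + 5x·cos(y) = C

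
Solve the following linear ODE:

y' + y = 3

Using integrating factor method:

General solution: y = 3 + Ce^(-x)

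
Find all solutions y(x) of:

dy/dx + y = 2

Using integrating factor method:

General solution: y = 2 + Ce^(-x)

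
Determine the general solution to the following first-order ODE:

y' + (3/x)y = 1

Using integrating factor method:

General solution: y = (1/4)x + Cx^(-3)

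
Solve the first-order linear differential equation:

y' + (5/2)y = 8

Using integrating factor method:

General solution: y = 16/5 + Ce^(-5x/2)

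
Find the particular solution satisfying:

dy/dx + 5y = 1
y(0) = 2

General solution: y = 1/5 + Ce^(-5x)
Applying y(0) = 2: C = 2 - 1/5 = 9/5
Particular solution: y = 1/5 + (9/5)e^(-5x)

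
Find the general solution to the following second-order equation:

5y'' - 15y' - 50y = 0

Characteristic equation: 5r² - 15r - 50 = 0
Divide by 5: r² - 3r - 10 = 0
Roots: r = 5, -2 (distinct real)
General solution: y = C₁e^(5x) + C₂e^(-2x)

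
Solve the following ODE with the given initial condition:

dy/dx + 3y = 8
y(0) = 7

General solution: y = 8/3 + Ce^(-3x)
Applying y(0) = 7: C = 7 - 8/3 = 13/3
Particular solution: y = 8/3 + (13/3)e^(-3x)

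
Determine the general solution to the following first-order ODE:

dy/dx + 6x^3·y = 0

Using integrating factor method:

General solution: y = Ce^(-3x^4/2)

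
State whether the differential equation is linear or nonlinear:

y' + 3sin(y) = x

Nonlinear (sin(y) is nonlinear in y)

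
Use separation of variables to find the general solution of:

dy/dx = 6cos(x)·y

Separating variables and integrating:
ln|y| = 6sin(x) + C

General solution: y = Ce^(6sin(x))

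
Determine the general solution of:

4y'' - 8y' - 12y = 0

Characteristic equation: 4r² - 8r - 12 = 0
Divide by 4: r² - 2r - 3 = 0
Roots: r = 3, -1 (distinct real)
General solution: y = C₁e^(3x) + C₂e^(-x)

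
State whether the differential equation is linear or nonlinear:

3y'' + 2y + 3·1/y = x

Nonlinear (1/y term)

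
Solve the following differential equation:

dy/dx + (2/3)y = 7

Using integrating factor method:

General solution: y = 21/2 + Ce^(-2x/3)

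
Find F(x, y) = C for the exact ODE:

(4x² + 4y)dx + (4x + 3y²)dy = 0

Verify exactness: ∂M/∂y = ∂N/∂x ✓
Find F(x,y) such that ∂F/∂x = M, ∂F/∂y = N
Solution: 4x³/3 + 4xy + y³ = C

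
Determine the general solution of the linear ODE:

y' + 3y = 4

Using integrating factor method:

General solution: y = 4/3 + Ce^(-3x)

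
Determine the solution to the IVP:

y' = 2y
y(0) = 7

General solution: y = Ce^(2x)
Applying IC y(0) = 7:
Particular solution: y = 7e^(2x)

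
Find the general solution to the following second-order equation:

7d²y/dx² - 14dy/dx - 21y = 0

Characteristic equation: 7r² - 14r - 21 = 0
Divide by 7: r² - 2r - 3 = 0
Roots: r = 3, -1 (distinct real)
General solution: y = C₁e^(3x) + C₂e^(-x)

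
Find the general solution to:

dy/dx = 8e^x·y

Separating variables and integrating:
ln|y| = 8e^x + C

General solution: y = Ce^(8e^x)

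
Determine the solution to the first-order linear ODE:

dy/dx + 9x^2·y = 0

Using integrating factor method:

General solution: y = Ce^(-3x^3)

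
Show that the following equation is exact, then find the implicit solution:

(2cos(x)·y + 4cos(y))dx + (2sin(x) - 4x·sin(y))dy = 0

Verify exactness: ∂M/∂y = ∂N/∂x ✓
Find F(x,y) such that ∂F/∂x = M, ∂F/∂y = N
Solution: 2sin(x)·y + 4x·cos(y) = C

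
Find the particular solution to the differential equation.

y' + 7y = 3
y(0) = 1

General solution: y = 3/7 + Ce^(-7x)
Applying y(0) = 1: C = 1 - 3/7 = 4/7
Particular solution: y = 3/7 + (4/7)e^(-7x)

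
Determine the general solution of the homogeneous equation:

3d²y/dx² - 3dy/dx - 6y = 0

Characteristic equation: 3r² - 3r - 6 = 0
Divide by 3: r² - r - 2 = 0
Roots: r = 2, -1 (distinct real)
General solution: y = C₁e^(2x) + C₂e^(-x)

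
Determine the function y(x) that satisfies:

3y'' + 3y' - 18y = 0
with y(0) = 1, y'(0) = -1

General solution: y = C₁e^(2x) + C₂e^(-3x)
Applying ICs: C₁ = 2/5, C₂ = 3/5
Particular solution: y = (2/5)e^(2x) + (3/5)e^(-3x)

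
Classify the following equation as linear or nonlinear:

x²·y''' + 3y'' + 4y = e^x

Linear (y and its derivatives appear to the first power only, no products of y terms)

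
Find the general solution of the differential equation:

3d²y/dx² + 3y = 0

Characteristic equation: 3r² + 3 = 0
Divide by 3: r² + 1 = 0
Roots: r = ±i (complex conjugates)
General solution: y = C₁cos(x) + C₂sin(x)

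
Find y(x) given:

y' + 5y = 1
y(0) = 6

General solution: y = 1/5 + Ce^(-5x)
Applying y(0) = 6: C = 6 - 1/5 = 29/5
Particular solution: y = 1/5 + (29/5)e^(-5x)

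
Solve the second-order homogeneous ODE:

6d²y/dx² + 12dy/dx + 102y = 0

Characteristic equation: 6r² + 12r + 102 = 0
Divide by 6: r² + 2r + 17 = 0
Roots: r = -1 ± 4i (complex conjugates)
General solution: y = e^(-x)(C₁cos(4x) + C₂sin(4x))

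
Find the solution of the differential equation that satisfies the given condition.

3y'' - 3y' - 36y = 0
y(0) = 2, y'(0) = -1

General solution: y = C₁e^(4x) + C₂e^(-3x)
Applying ICs: C₁ = 5/7, C₂ = 9/7
Particular solution: y = (5/7)e^(4x) + (9/7)e^(-3x)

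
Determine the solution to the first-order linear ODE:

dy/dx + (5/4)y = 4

Using integrating factor method:

General solution: y = 16/5 + Ce^(-5x/4)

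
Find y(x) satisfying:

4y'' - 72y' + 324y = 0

Characteristic equation: 4r² - 72r + 324 = 0
Divide by 4: r² - 18r + 81 = 0
Factored: (r - 9)² = 0
Repeated root: r = 9
General solution: y = (C₁ + C₂x)e^(9x)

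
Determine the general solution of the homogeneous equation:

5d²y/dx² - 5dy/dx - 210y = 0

Characteristic equation: 5r² - 5r - 210 = 0
Divide by 5: r² - r - 42 = 0
Roots: r = 7, -6 (distinct real)
General solution: y = C₁e^(7x) + C₂e^(-6x)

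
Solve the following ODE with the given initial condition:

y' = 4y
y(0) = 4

General solution: y = Ce^(4x)
Applying IC y(0) = 4:
Particular solution: y = 4e^(4x)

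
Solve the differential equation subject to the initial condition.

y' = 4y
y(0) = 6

General solution: y = Ce^(4x)
Applying IC y(0) = 6:
Particular solution: y = 6e^(4x)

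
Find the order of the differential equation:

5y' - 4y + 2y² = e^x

The order is 1 (highest derivative is of order 1).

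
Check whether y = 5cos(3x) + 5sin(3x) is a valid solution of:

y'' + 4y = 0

Verification:
y'' = -45cos(3x) - 45sin(3x)
y'' + 4y ≠ 0 (frequency mismatch: got 9 instead of 4)

No, it is not a solution.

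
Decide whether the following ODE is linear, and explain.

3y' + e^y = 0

Nonlinear (e^y is nonlinear in y)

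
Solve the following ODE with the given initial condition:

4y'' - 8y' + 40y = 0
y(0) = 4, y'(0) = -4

General solution: y = e^x(C₁cos(3x) + C₂sin(3x))
Complex roots r = 1 ± 3i
Applying ICs: C₁ = 4, C₂ = -8/3
Particular solution: y = e^x(4cos(3x) - (8/3)sin(3x))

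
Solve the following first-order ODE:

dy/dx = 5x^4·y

Separating variables and integrating:
ln|y| = x^5 + C

General solution: y = Ce^(x^5)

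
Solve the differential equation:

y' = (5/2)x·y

Separating variables and integrating:
ln|y| = 5x^2/4 + C

General solution: y = Ce^(5x^2/4)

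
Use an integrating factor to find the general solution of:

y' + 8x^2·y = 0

Using integrating factor method:

General solution: y = Ce^(-8x^3/3)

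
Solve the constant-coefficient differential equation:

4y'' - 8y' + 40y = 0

Characteristic equation: 4r² - 8r + 40 = 0
Divide by 4: r² - 2r + 10 = 0
Roots: r = 1 ± 3i (complex conjugates)
General solution: y = e^x(C₁cos(3x) + C₂sin(3x))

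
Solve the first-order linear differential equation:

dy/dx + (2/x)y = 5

Using integrating factor method:

General solution: y = (5/3)x + Cx^(-2)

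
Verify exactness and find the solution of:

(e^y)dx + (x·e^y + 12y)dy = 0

Verify exactness: ∂M/∂y = ∂N/∂x ✓
Find F(x,y) such that ∂F/∂x = M, ∂F/∂y = N
Solution: x·e^y + 6y² = C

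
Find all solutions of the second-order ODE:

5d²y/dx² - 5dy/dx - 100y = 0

Characteristic equation: 5r² - 5r - 100 = 0
Divide by 5: r² - r - 20 = 0
Roots: r = 5, -4 (distinct real)
General solution: y = C₁e^(5x) + C₂e^(-4x)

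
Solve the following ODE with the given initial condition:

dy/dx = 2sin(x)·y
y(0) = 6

General solution: y = Ce^(-2cos(x))
Applying IC y(0) = 6:
Particular solution: y = 6e^(2(1-cos(x)))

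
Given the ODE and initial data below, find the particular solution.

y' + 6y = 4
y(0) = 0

General solution: y = 2/3 + Ce^(-6x)
Applying y(0) = 0: C = 0 - 2/3 = -2/3
Particular solution: y = 2/3 - (2/3)e^(-6x)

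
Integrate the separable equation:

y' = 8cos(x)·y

Separating variables and integrating:
ln|y| = 8sin(x) + C

General solution: y = Ce^(8sin(x))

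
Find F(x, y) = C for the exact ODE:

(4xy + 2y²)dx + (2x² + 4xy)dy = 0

Verify exactness: ∂M/∂y = ∂N/∂x ✓
Find F(x,y) such that ∂F/∂x = M, ∂F/∂y = N
Solution: 2x²y + 2xy² = C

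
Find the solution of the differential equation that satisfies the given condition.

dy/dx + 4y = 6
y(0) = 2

General solution: y = 3/2 + Ce^(-4x)
Applying y(0) = 2: C = 2 - 3/2 = 1/2
Particular solution: y = 3/2 + (1/2)e^(-4x)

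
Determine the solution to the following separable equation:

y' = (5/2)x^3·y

Separating variables and integrating:
ln|y| = 5x^4/8 + C

General solution: y = Ce^(5x^4/8)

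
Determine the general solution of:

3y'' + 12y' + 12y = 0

Characteristic equation: 3r² + 12r + 12 = 0
Divide by 3: r² + 4r + 4 = 0
Factored: (r + 2)² = 0
Repeated root: r = -2
General solution: y = (C₁ + C₂x)e^(-2x)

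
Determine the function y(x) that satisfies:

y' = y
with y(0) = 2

General solution: y = Ce^x
Applying IC y(0) = 2:
Particular solution: y = 2e^x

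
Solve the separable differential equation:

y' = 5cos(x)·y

Separating variables and integrating:
ln|y| = 5sin(x) + C

General solution: y = Ce^(5sin(x))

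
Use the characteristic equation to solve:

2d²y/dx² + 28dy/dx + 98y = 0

Characteristic equation: 2r² + 28r + 98 = 0
Divide by 2: r² + 14r + 49 = 0
Factored: (r + 7)² = 0
Repeated root: r = -7
General solution: y = (C₁ + C₂x)e^(-7x)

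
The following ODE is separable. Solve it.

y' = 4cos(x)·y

Separating variables and integrating:
ln|y| = 4sin(x) + C

General solution: y = Ce^(4sin(x))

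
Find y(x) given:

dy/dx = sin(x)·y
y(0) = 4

General solution: y = Ce^(-cos(x))
Applying IC y(0) = 4:
Particular solution: y = 4e^(1-cos(x))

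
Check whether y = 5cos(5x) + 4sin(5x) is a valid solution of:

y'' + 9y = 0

Verification:
y'' = -125cos(5x) - 100sin(5x)
y'' + 9y ≠ 0 (frequency mismatch: got 25 instead of 9)

No, it is not a solution.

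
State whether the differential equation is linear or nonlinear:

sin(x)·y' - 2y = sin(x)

Linear (y and its derivatives appear to the first power only, no products of y terms)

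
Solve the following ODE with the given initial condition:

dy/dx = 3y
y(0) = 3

General solution: y = Ce^(3x)
Applying IC y(0) = 3:
Particular solution: y = 3e^(3x)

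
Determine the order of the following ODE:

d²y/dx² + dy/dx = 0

The order is 2 (highest derivative is of order 2).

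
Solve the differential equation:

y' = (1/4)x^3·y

Separating variables and integrating:
ln|y| = x^4/16 + C

General solution: y = Ce^(x^4/16)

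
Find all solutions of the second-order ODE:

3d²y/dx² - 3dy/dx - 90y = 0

Characteristic equation: 3r² - 3r - 90 = 0
Divide by 3: r² - r - 30 = 0
Roots: r = 6, -5 (distinct real)
General solution: y = C₁e^(6x) + C₂e^(-5x)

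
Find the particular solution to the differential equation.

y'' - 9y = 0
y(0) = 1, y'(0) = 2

General solution: y = C₁e^(3x) + C₂e^(-3x)
Applying ICs: C₁ = 5/6, C₂ = 1/6
Particular solution: y = (5/6)e^(3x) + (1/6)e^(-3x)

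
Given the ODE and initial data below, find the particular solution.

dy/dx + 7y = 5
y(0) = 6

General solution: y = 5/7 + Ce^(-7x)
Applying y(0) = 6: C = 6 - 5/7 = 37/7
Particular solution: y = 5/7 + (37/7)e^(-7x)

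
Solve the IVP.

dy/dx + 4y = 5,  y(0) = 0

General solution: y = 5/4 + Ce^(-4x)
Applying y(0) = 0: C = 0 - 5/4 = -5/4
Particular solution: y = 5/4 - (5/4)e^(-4x)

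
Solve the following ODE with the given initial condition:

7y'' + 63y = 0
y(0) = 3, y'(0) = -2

General solution: y = C₁cos(3x) + C₂sin(3x)
Complex roots r = ±3i
Applying ICs: C₁ = 3, C₂ = -2/3
Particular solution: y = 3cos(3x) - (2/3)sin(3x)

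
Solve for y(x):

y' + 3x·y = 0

Using integrating factor method:

General solution: y = Ce^(-3x^2/2)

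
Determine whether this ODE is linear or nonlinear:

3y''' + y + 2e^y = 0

Nonlinear (e^y is nonlinear in y)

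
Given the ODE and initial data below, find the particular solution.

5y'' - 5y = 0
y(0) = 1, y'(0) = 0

General solution: y = C₁e^x + C₂e^(-x)
Applying ICs: C₁ = 1/2, C₂ = 1/2
Particular solution: y = (1/2)e^x + (1/2)e^(-x)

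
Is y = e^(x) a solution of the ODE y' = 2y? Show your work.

Verification:
y = e^(x)
y' = e^(x)
But 2y = 2e^(x)
y' ≠ 2y — the derivative does not match

No, it is not a solution.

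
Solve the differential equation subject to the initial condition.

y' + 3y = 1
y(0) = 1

General solution: y = 1/3 + Ce^(-3x)
Applying y(0) = 1: C = 1 - 1/3 = 2/3
Particular solution: y = 1/3 + (2/3)e^(-3x)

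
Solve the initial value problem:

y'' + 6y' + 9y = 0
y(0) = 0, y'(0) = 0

General solution: y = (C₁ + C₂x)e^(-3x)
Repeated root r = -3
Applying ICs: C₁ = 0, C₂ = 0
Particular solution: y = 0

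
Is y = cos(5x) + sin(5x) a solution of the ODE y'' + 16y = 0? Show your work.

Verification:
y'' = -25cos(5x) - 25sin(5x)
y'' + 16y ≠ 0 (frequency mismatch: got 25 instead of 16)

No, it is not a solution.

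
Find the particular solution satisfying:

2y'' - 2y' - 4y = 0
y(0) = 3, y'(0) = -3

General solution: y = C₁e^(2x) + C₂e^(-x)
Applying ICs: C₁ = 0, C₂ = 3
Particular solution: y = 3e^(-x)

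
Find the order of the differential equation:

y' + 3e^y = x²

The order is 1 (highest derivative is of order 1).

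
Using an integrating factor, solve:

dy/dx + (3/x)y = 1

Using integrating factor method:

General solution: y = (1/4)x + Cx^(-3)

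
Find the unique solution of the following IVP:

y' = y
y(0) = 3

General solution: y = Ce^x
Applying IC y(0) = 3:
Particular solution: y = 3e^x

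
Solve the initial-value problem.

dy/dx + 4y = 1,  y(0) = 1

General solution: y = 1/4 + Ce^(-4x)
Applying y(0) = 1: C = 1 - 1/4 = 3/4
Particular solution: y = 1/4 + (3/4)e^(-4x)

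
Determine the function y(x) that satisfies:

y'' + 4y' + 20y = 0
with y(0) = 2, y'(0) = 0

General solution: y = e^(-2x)(C₁cos(4x) + C₂sin(4x))
Complex roots r = -2 ± 4i
Applying ICs: C₁ = 2, C₂ = 1
Particular solution: y = e^(-2x)(2cos(4x) + sin(4x))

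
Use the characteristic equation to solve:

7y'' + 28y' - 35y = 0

Characteristic equation: 7r² + 28r - 35 = 0
Divide by 7: r² + 4r - 5 = 0
Roots: r = 1, -5 (distinct real)
General solution: y = C₁e^x + C₂e^(-5x)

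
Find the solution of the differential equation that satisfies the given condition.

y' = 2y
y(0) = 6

General solution: y = Ce^(2x)
Applying IC y(0) = 6:
Particular solution: y = 6e^(2x)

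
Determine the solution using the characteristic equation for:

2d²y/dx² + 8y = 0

Characteristic equation: 2r² + 8 = 0
Divide by 2: r² + 4 = 0
Roots: r = ±2i (complex conjugates)
General solution: y = C₁cos(2x) + C₂sin(2x)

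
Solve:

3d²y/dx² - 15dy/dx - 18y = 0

Characteristic equation: 3r² - 15r - 18 = 0
Divide by 3: r² - 5r - 6 = 0
Roots: r = 6, -1 (distinct real)
General solution: y = C₁e^(6x) + C₂e^(-x)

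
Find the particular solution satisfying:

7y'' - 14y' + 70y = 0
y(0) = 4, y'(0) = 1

General solution: y = e^x(C₁cos(3x) + C₂sin(3x))
Complex roots r = 1 ± 3i
Applying ICs: C₁ = 4, C₂ = -1
Particular solution: y = e^x(4cos(3x) - sin(3x))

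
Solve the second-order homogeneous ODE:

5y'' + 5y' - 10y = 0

Characteristic equation: 5r² + 5r - 10 = 0
Divide by 5: r² + r - 2 = 0
Roots: r = 1, -2 (distinct real)
General solution: y = C₁e^x + C₂e^(-2x)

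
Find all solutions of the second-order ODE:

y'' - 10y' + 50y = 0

Characteristic equation: r² - 10r + 50 = 0
Roots: r = 5 ± 5i (complex conjugates)
General solution: y = e^(5x)(C₁cos(5x) + C₂sin(5x))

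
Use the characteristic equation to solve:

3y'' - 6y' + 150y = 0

Characteristic equation: 3r² - 6r + 150 = 0
Divide by 3: r² - 2r + 50 = 0
Roots: r = 1 ± 7i (complex conjugates)
General solution: y = e^x(C₁cos(7x) + C₂sin(7x))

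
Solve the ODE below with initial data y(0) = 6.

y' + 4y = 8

General solution: y = 2 + Ce^(-4x)
Applying y(0) = 6: C = 6 - 2 = 4
Particular solution: y = 2 + 4e^(-4x)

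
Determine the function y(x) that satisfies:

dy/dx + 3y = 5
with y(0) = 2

General solution: y = 5/3 + Ce^(-3x)
Applying y(0) = 2: C = 2 - 5/3 = 1/3
Particular solution: y = 5/3 + (1/3)e^(-3x)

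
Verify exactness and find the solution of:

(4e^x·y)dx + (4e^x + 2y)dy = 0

Verify exactness: ∂M/∂y = ∂N/∂x ✓
Find F(x,y) such that ∂F/∂x = M, ∂F/∂y = N
Solution: 4e^x·y + y² = C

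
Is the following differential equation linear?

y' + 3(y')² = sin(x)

No. Nonlinear ((y')² term)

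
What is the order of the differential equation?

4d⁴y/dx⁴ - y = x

The order is 4 (highest derivative is of order 4).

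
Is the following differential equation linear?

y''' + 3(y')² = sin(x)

No. Nonlinear ((y')² term)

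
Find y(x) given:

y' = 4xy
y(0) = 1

General solution: y = Ce^(2x²)
Applying IC y(0) = 1:
Particular solution: y = e^(2x²)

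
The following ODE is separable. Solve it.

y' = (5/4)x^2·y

Separating variables and integrating:
ln|y| = 5x^3/12 + C

General solution: y = Ce^(5x^3/12)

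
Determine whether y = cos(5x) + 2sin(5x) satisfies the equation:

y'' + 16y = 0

Verification:
y'' = -25cos(5x) - 50sin(5x)
y'' + 16y ≠ 0 (frequency mismatch: got 25 instead of 16)

No, it is not a solution.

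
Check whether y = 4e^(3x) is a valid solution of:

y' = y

Verification:
y = 4e^(3x)
y' = 12e^(3x)
But y = 4e^(3x)
y' ≠ y — the derivative does not match

No, it is not a solution.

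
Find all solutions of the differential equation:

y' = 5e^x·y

Separating variables and integrating:
ln|y| = 5e^x + C

General solution: y = Ce^(5e^x)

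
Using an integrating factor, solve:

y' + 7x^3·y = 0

Using integrating factor method:

General solution: y = Ce^(-7x^4/4)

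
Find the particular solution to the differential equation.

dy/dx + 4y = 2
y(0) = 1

General solution: y = 1/2 + Ce^(-4x)
Applying y(0) = 1: C = 1 - 1/2 = 1/2
Particular solution: y = 1/2 + (1/2)e^(-4x)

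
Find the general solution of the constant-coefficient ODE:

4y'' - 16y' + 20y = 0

Characteristic equation: 4r² - 16r + 20 = 0
Divide by 4: r² - 4r + 5 = 0
Roots: r = 2 ± i (complex conjugates)
General solution: y = e^(2x)(C₁cos(x) + C₂sin(x))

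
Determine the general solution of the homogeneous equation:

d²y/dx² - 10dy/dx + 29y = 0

Characteristic equation: r² - 10r + 29 = 0
Roots: r = 5 ± 2i (complex conjugates)
General solution: y = e^(5x)(C₁cos(2x) + C₂sin(2x))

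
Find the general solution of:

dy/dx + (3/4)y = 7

Using integrating factor method:

General solution: y = 28/3 + Ce^(-3x/4)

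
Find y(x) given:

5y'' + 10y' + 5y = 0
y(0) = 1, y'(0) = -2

General solution: y = (C₁ + C₂x)e^(-x)
Repeated root r = -1
Applying ICs: C₁ = 1, C₂ = -1
Particular solution: y = (1 - x)e^(-x)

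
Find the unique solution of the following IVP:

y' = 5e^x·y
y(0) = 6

General solution: y = Ce^(5e^x)
Applying IC y(0) = 6:
Particular solution: y = 6e^(5(e^x - 1))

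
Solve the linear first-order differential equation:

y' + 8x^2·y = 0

Using integrating factor method:

General solution: y = Ce^(-8x^3/3)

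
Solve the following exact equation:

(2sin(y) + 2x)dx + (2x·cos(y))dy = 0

Verify exactness: ∂M/∂y = ∂N/∂x ✓
Find F(x,y) such that ∂F/∂x = M, ∂F/∂y = N
Solution: 2x·sin(y) + x² = C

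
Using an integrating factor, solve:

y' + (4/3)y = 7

Using integrating factor method:

General solution: y = 21/4 + Ce^(-4x/3)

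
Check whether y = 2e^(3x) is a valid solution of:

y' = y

Verification:
y = 2e^(3x)
y' = 6e^(3x)
But y = 2e^(3x)
y' ≠ y — the derivative does not match

No, it is not a solution.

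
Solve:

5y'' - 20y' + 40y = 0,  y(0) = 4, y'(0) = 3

General solution: y = e^(2x)(C₁cos(2x) + C₂sin(2x))
Complex roots r = 2 ± 2i
Applying ICs: C₁ = 4, C₂ = -5/2
Particular solution: y = e^(2x)(4cos(2x) - (5/2)sin(2x))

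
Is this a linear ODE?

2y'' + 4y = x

Yes. Linear (y and its derivatives appear to the first power only, no products of y terms)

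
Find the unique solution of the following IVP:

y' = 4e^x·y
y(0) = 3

General solution: y = Ce^(4e^x)
Applying IC y(0) = 3:
Particular solution: y = 3e^(4(e^x - 1))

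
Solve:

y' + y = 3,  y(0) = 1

General solution: y = 3 + Ce^(-x)
Applying y(0) = 1: C = 1 - 3 = -2
Particular solution: y = 3 - 2e^(-x)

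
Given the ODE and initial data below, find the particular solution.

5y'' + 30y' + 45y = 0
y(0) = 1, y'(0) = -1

General solution: y = (C₁ + C₂x)e^(-3x)
Repeated root r = -3
Applying ICs: C₁ = 1, C₂ = 2
Particular solution: y = (1 + 2x)e^(-3x)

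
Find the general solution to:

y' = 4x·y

Separating variables and integrating:
ln|y| = 2x^2 + C

General solution: y = Ce^(2x^2)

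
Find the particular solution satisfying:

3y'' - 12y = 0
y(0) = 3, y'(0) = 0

General solution: y = C₁e^(2x) + C₂e^(-2x)
Applying ICs: C₁ = 3/2, C₂ = 3/2
Particular solution: y = (3/2)e^(2x) + (3/2)e^(-2x)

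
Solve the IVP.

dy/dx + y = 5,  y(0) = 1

General solution: y = 5 + Ce^(-x)
Applying y(0) = 1: C = 1 - 5 = -4
Particular solution: y = 5 - 4e^(-x)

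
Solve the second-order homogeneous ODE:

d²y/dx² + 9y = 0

Characteristic equation: r² + 9 = 0
Roots: r = ±3i (complex conjugates)
General solution: y = C₁cos(3x) + C₂sin(3x)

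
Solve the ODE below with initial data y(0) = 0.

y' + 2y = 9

General solution: y = 9/2 + Ce^(-2x)
Applying y(0) = 0: C = 0 - 9/2 = -9/2
Particular solution: y = 9/2 - (9/2)e^(-2x)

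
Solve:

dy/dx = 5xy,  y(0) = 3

General solution: y = Ce^(5x²/2)
Applying IC y(0) = 3:
Particular solution: y = 3e^(5x²/2)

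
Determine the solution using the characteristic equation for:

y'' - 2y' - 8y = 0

Characteristic equation: r² - 2r - 8 = 0
Roots: r = 4, -2 (distinct real)
General solution: y = C₁e^(4x) + C₂e^(-2x)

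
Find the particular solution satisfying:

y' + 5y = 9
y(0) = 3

General solution: y = 9/5 + Ce^(-5x)
Applying y(0) = 3: C = 3 - 9/5 = 6/5
Particular solution: y = 9/5 + (6/5)e^(-5x)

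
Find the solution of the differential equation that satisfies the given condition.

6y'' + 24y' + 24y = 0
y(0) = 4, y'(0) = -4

General solution: y = (C₁ + C₂x)e^(-2x)
Repeated root r = -2
Applying ICs: C₁ = 4, C₂ = 4
Particular solution: y = (4 + 4x)e^(-2x)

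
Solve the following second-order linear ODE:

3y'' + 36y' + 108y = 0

Characteristic equation: 3r² + 36r + 108 = 0
Divide by 3: r² + 12r + 36 = 0
Factored: (r + 6)² = 0
Repeated root: r = -6
General solution: y = (C₁ + C₂x)e^(-6x)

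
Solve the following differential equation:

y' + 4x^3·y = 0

Using integrating factor method:

General solution: y = Ce^(-x^4)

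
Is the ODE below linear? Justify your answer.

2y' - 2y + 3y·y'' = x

No. Nonlinear (y·y'' term)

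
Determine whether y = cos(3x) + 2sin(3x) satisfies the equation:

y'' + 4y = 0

Verification:
y'' = -9cos(3x) - 18sin(3x)
y'' + 4y ≠ 0 (frequency mismatch: got 9 instead of 4)

No, it is not a solution.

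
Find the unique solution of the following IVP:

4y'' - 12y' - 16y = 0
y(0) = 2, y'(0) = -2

General solution: y = C₁e^(4x) + C₂e^(-x)
Applying ICs: C₁ = 0, C₂ = 2
Particular solution: y = 2e^(-x)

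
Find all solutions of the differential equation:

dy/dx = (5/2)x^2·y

Separating variables and integrating:
ln|y| = 5x^3/6 + C

General solution: y = Ce^(5x^3/6)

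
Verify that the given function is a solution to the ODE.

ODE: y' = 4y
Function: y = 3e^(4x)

Verification:
y = 3e^(4x)
y' = 12e^(4x)
4y = 12e^(4x)
y' = 4y ✓

Yes, it is a solution.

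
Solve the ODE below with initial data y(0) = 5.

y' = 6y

General solution: y = Ce^(6x)
Applying IC y(0) = 5:
Particular solution: y = 5e^(6x)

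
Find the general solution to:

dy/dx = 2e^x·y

Separating variables and integrating:
ln|y| = 2e^x + C

General solution: y = Ce^(2e^x)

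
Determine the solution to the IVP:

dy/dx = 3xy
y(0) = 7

General solution: y = Ce^(3x²/2)
Applying IC y(0) = 7:
Particular solution: y = 7e^(3x²/2)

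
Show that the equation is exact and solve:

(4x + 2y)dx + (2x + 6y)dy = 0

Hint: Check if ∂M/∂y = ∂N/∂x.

Verify exactness: ∂M/∂y = ∂N/∂x ✓
Find F(x,y) such that ∂F/∂x = M, ∂F/∂y = N
Solution: 2x² + 2xy + 3y² = C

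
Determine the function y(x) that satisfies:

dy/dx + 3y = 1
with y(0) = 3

General solution: y = 1/3 + Ce^(-3x)
Applying y(0) = 3: C = 3 - 1/3 = 8/3
Particular solution: y = 1/3 + (8/3)e^(-3x)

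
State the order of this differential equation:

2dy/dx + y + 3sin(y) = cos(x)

The order is 1 (highest derivative is of order 1).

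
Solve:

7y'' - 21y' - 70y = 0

Characteristic equation: 7r² - 21r - 70 = 0
Divide by 7: r² - 3r - 10 = 0
Roots: r = 5, -2 (distinct real)
General solution: y = C₁e^(5x) + C₂e^(-2x)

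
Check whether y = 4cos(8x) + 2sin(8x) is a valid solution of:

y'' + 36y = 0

Verification:
y'' = -256cos(8x) - 128sin(8x)
y'' + 36y ≠ 0 (frequency mismatch: got 64 instead of 36)

No, it is not a solution.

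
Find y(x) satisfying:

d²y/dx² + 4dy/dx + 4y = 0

Characteristic equation: r² + 4r + 4 = 0
Factored: (r + 2)² = 0
Repeated root: r = -2
General solution: y = (C₁ + C₂x)e^(-2x)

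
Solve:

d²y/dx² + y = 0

Characteristic equation: r² + 1 = 0
Roots: r = ±i (complex conjugates)
General solution: y = C₁cos(x) + C₂sin(x)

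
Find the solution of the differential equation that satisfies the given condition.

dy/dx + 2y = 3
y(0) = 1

General solution: y = 3/2 + Ce^(-2x)
Applying y(0) = 1: C = 1 - 3/2 = -1/2
Particular solution: y = 3/2 - (1/2)e^(-2x)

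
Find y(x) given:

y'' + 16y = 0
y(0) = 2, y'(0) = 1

General solution: y = C₁cos(4x) + C₂sin(4x)
Complex roots r = ±4i
Applying ICs: C₁ = 2, C₂ = 1/4
Particular solution: y = 2cos(4x) + (1/4)sin(4x)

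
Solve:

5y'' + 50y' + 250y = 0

Characteristic equation: 5r² + 50r + 250 = 0
Divide by 5: r² + 10r + 50 = 0
Roots: r = -5 ± 5i (complex conjugates)
General solution: y = e^(-5x)(C₁cos(5x) + C₂sin(5x))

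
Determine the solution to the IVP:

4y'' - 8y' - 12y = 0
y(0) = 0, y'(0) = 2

General solution: y = C₁e^(3x) + C₂e^(-x)
Applying ICs: C₁ = 1/2, C₂ = -1/2
Particular solution: y = (1/2)e^(3x) - (1/2)e^(-x)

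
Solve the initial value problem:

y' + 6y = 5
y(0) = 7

General solution: y = 5/6 + Ce^(-6x)
Applying y(0) = 7: C = 7 - 5/6 = 37/6
Particular solution: y = 5/6 + (37/6)e^(-6x)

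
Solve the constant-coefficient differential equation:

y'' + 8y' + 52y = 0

Characteristic equation: r² + 8r + 52 = 0
Roots: r = -4 ± 6i (complex conjugates)
General solution: y = e^(-4x)(C₁cos(6x) + C₂sin(6x))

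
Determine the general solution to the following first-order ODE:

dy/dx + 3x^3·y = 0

Using integrating factor method:

General solution: y = Ce^(-3x^4/4)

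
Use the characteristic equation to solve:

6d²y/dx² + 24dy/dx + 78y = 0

Characteristic equation: 6r² + 24r + 78 = 0
Divide by 6: r² + 4r + 13 = 0
Roots: r = -2 ± 3i (complex conjugates)
General solution: y = e^(-2x)(C₁cos(3x) + C₂sin(3x))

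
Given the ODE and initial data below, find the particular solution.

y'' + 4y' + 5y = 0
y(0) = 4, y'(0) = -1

General solution: y = e^(-2x)(C₁cos(x) + C₂sin(x))
Complex roots r = -2 ± i
Applying ICs: C₁ = 4, C₂ = 7
Particular solution: y = e^(-2x)(4cos(x) + 7sin(x))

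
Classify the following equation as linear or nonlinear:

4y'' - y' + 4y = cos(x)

Linear (y and its derivatives appear to the first power only, no products of y terms)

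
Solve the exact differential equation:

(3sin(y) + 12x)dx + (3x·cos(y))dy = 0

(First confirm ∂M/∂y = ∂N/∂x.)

Verify exactness: ∂M/∂y = ∂N/∂x ✓
Find F(x,y) such that ∂F/∂x = M, ∂F/∂y = N
Solution: 3x·sin(y) + 6x² = C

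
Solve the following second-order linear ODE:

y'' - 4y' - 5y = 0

Characteristic equation: r² - 4r - 5 = 0
Roots: r = 5, -1 (distinct real)
General solution: y = C₁e^(5x) + C₂e^(-x)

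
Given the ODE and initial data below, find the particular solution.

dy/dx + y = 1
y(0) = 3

General solution: y = 1 + Ce^(-x)
Applying y(0) = 3: C = 3 - 1 = 2
Particular solution: y = 1 + 2e^(-x)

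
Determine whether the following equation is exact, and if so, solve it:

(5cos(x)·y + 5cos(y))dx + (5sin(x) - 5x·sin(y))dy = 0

Verify exactness: ∂M/∂y = ∂N/∂x ✓
Find F(x,y) such that ∂F/∂x = M, ∂F/∂y = N
Solution: 5sin(x)·y + 5x·cos(y) = C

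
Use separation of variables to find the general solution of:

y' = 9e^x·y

Separating variables and integrating:
ln|y| = 9e^x + C

General solution: y = Ce^(9e^x)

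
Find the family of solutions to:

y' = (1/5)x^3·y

Separating variables and integrating:
ln|y| = x^4/20 + C

General solution: y = Ce^(x^4/20)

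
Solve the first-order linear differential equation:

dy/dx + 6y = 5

Using integrating factor method:

General solution: y = 5/6 + Ce^(-6x)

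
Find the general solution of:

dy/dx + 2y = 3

Using integrating factor method:

General solution: y = 3/2 + Ce^(-2x)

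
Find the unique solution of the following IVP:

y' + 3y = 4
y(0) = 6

General solution: y = 4/3 + Ce^(-3x)
Applying y(0) = 6: C = 6 - 4/3 = 14/3
Particular solution: y = 4/3 + (14/3)e^(-3x)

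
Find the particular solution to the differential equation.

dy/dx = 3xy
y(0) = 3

General solution: y = Ce^(3x²/2)
Applying IC y(0) = 3:
Particular solution: y = 3e^(3x²/2)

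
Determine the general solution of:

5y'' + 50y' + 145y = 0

Characteristic equation: 5r² + 50r + 145 = 0
Divide by 5: r² + 10r + 29 = 0
Roots: r = -5 ± 2i (complex conjugates)
General solution: y = e^(-5x)(C₁cos(2x) + C₂sin(2x))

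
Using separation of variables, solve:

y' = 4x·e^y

Separating variables and integrating:
-e^(-y) = 2x² + C

General solution: y = -ln(C - 2x²)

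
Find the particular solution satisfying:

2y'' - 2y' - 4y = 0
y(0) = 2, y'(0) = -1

General solution: y = C₁e^(2x) + C₂e^(-x)
Applying ICs: C₁ = 1/3, C₂ = 5/3
Particular solution: y = (1/3)e^(2x) + (5/3)e^(-x)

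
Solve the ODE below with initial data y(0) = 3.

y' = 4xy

General solution: y = Ce^(2x²)
Applying IC y(0) = 3:
Particular solution: y = 3e^(2x²)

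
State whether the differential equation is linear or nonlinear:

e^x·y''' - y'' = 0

Linear (y and its derivatives appear to the first power only, no products of y terms)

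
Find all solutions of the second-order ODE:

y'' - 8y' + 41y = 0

Characteristic equation: r² - 8r + 41 = 0
Roots: r = 4 ± 5i (complex conjugates)
General solution: y = e^(4x)(C₁cos(5x) + C₂sin(5x))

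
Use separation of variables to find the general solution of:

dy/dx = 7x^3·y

Separating variables and integrating:
ln|y| = 7x^4/4 + C

General solution: y = Ce^(7x^4/4)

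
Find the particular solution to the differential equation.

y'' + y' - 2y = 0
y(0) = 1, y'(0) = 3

General solution: y = C₁e^x + C₂e^(-2x)
Applying ICs: C₁ = 5/3, C₂ = -2/3
Particular solution: y = (5/3)e^x - (2/3)e^(-2x)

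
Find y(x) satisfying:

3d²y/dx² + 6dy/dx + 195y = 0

Characteristic equation: 3r² + 6r + 195 = 0
Divide by 3: r² + 2r + 65 = 0
Roots: r = -1 ± 8i (complex conjugates)
General solution: y = e^(-x)(C₁cos(8x) + C₂sin(8x))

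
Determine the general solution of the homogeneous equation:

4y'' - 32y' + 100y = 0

Characteristic equation: 4r² - 32r + 100 = 0
Divide by 4: r² - 8r + 25 = 0
Roots: r = 4 ± 3i (complex conjugates)
General solution: y = e^(4x)(C₁cos(3x) + C₂sin(3x))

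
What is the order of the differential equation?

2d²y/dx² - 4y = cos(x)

The order is 2 (highest derivative is of order 2).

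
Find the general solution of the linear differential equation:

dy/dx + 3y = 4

Using integrating factor method:

General solution: y = 4/3 + Ce^(-3x)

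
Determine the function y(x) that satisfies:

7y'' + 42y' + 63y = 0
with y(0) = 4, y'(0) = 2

General solution: y = (C₁ + C₂x)e^(-3x)
Repeated root r = -3
Applying ICs: C₁ = 4, C₂ = 14
Particular solution: y = (4 + 14x)e^(-3x)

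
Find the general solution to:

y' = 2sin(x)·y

Separating variables and integrating:
ln|y| = -2cos(x) + C

General solution: y = Ce^(-2cos(x))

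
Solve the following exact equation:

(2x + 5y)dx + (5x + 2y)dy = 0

Verify exactness: ∂M/∂y = ∂N/∂x ✓
Find F(x,y) such that ∂F/∂x = M, ∂F/∂y = N
Solution: x² + 5xy + y² = C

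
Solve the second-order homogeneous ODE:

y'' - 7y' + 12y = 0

Characteristic equation: r² - 7r + 12 = 0
Roots: r = 4, 3 (distinct real)
General solution: y = C₁e^(4x) + C₂e^(3x)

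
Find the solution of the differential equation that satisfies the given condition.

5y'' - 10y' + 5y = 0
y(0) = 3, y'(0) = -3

General solution: y = (C₁ + C₂x)e^x
Repeated root r = 1
Applying ICs: C₁ = 3, C₂ = -6
Particular solution: y = (3 - 6x)e^x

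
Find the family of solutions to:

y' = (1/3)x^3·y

Separating variables and integrating:
ln|y| = x^4/12 + C

General solution: y = Ce^(x^4/12)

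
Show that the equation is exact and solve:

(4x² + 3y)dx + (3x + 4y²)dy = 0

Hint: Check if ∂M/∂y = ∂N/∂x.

Verify exactness: ∂M/∂y = ∂N/∂x ✓
Find F(x,y) such that ∂F/∂x = M, ∂F/∂y = N
Solution: 4x³/3 + 3xy + 4y³/3 = C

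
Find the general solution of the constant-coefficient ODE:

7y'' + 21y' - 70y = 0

Characteristic equation: 7r² + 21r - 70 = 0
Divide by 7: r² + 3r - 10 = 0
Roots: r = 2, -5 (distinct real)
General solution: y = C₁e^(2x) + C₂e^(-5x)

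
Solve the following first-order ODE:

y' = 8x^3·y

Separating variables and integrating:
ln|y| = 2x^4 + C

General solution: y = Ce^(2x^4)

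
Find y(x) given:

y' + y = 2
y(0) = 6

General solution: y = 2 + Ce^(-x)
Applying y(0) = 6: C = 6 - 2 = 4
Particular solution: y = 2 + 4e^(-x)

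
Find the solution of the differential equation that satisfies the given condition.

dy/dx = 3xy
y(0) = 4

General solution: y = Ce^(3x²/2)
Applying IC y(0) = 4:
Particular solution: y = 4e^(3x²/2)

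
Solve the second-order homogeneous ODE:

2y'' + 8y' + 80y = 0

Characteristic equation: 2r² + 8r + 80 = 0
Divide by 2: r² + 4r + 40 = 0
Roots: r = -2 ± 6i (complex conjugates)
General solution: y = e^(-2x)(C₁cos(6x) + C₂sin(6x))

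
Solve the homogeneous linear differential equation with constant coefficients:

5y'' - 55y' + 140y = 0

Characteristic equation: 5r² - 55r + 140 = 0
Divide by 5: r² - 11r + 28 = 0
Roots: r = 7, 4 (distinct real)
General solution: y = C₁e^(7x) + C₂e^(4x)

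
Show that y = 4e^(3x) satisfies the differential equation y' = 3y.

Verification:
y = 4e^(3x)
y' = 12e^(3x)
3y = 12e^(3x)
y' = 3y ✓

Yes, it is a solution.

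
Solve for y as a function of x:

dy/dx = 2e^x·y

Separating variables and integrating:
ln|y| = 2e^x + C

General solution: y = Ce^(2e^x)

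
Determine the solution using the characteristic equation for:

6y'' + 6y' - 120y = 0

Characteristic equation: 6r² + 6r - 120 = 0
Divide by 6: r² + r - 20 = 0
Roots: r = 4, -5 (distinct real)
General solution: y = C₁e^(4x) + C₂e^(-5x)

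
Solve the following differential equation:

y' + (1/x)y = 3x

Using integrating factor method:

General solution: y = x^2 + C/x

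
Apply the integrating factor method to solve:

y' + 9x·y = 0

Using integrating factor method:

General solution: y = Ce^(-9x^2/2)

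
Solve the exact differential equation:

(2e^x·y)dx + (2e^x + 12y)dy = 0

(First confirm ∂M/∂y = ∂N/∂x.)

Verify exactness: ∂M/∂y = ∂N/∂x ✓
Find F(x,y) such that ∂F/∂x = M, ∂F/∂y = N
Solution: 2e^x·y + 6y² = C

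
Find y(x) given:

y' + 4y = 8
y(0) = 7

General solution: y = 2 + Ce^(-4x)
Applying y(0) = 7: C = 7 - 2 = 5
Particular solution: y = 2 + 5e^(-4x)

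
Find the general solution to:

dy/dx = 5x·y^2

Separating variables and integrating:
-1/y = 5x^2/2 + C

General solution: y^-1 = (-5/2)x^2 + C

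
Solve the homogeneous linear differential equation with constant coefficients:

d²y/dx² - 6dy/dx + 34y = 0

Characteristic equation: r² - 6r + 34 = 0
Roots: r = 3 ± 5i (complex conjugates)
General solution: y = e^(3x)(C₁cos(5x) + C₂sin(5x))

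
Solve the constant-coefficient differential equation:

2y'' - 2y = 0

Characteristic equation: 2r² - 2 = 0
Divide by 2: r² - 1 = 0
Roots: r = 1, -1 (distinct real)
General solution: y = C₁e^x + C₂e^(-x)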